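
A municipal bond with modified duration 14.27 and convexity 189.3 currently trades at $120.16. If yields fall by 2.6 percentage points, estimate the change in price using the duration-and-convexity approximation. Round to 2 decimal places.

+$52.27

Duration effect: -D_mod·Δy = -14.27 × (-0.026) = +0.371020
Convexity effect: ½·C·(Δy)² = 0.5 × 189.3 × (-0.026)² = +0.0639834
ΔP/P ≈ +0.371020 + 0.0639834 = +0.4350034
ΔP ≈ 120.16 × (+0.4350034) = +52.270008544.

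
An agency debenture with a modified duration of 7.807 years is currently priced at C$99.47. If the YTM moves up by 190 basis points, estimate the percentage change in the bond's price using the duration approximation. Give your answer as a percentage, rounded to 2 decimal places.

Duration approximation: ΔP/P ≈ -D_mod · Δy = -7.807 × (+0.019) = -0.148333.
As a percentage: -14.8333%.

-14.83%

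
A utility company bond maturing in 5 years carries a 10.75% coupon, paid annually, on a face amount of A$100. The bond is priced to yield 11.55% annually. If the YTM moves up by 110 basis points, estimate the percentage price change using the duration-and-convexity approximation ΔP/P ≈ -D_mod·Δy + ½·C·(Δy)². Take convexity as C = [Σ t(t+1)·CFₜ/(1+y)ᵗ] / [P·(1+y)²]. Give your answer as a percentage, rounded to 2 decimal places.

-3.94%

With y = 0.1155:
  t   CF        PV=CF/(1+0.1155)^t    t·PV        t(t+1)·PV
  1        10.75         9.6369         9.6369          19.2739
  2        10.75         8.6391        17.2782          51.8347
  3        10.75         7.7446        23.2338          92.9354
  4        10.75         6.9427        27.7709         138.8546
  5       110.75        64.1203       320.6017       1,923.6104
  Σ                     97.0837       398.5217       2,226.5089
P = 97.0837; D_Mac = 4.10493 yrs; D_mod = 3.67990 yrs; C = 18.43057.
Duration effect: -3.67990 × (+0.011) = -0.040479
Convexity effect: 0.5 × 18.43057 × (0.011)² = +0.0011150
ΔP/P ≈ -0.040479 + 0.0011150 = -0.039364 = -3.9364%.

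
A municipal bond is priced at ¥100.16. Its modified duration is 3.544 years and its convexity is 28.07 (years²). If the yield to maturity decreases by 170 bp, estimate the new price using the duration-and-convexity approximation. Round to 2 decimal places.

¥106.60

Duration effect: -D_mod·Δy = -3.544 × (-0.017) = +0.060248
Convexity effect: ½·C·(Δy)² = 0.5 × 28.07 × (-0.017)² = +0.004056115
ΔP/P ≈ +0.060248 + 0.004056115 = +0.064304115
New price ≈ 100.16 × (1 + 0.064304115) = 106.6007001584.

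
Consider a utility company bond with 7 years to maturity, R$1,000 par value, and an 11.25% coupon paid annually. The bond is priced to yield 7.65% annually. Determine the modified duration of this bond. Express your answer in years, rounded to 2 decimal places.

Periodic yield y = 0.0765. First find Macaulay duration:
  t   CF        PV=CF/(1+0.0765)^t    t·PV
  1       112.50       104.5053       104.5053
  2       112.50        97.0788       194.1576
  3       112.50        90.1800       270.5401
  4       112.50        83.7715       335.0861
  5       112.50        77.8184       389.0920
  6       112.50        72.2884       433.7301
  7     1,112.50       664.0515     4,648.3607
  Σ                  1,189.6940     6,375.4720
P = 1,189.6940; Macaulay duration = 6,375.4720 / 1,189.6940 = 5.35892 years.
Modified duration = D_Mac / (1 + y) = 5.35892 / 1.0765 = 4.97809 years.

4.98 years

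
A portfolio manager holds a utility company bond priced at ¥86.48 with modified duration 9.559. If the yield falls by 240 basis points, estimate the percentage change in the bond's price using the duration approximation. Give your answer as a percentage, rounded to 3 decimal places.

Duration approximation: ΔP/P ≈ -D_mod · Δy = -9.559 × (-0.024) = +0.229416.
As a percentage: +22.9416%.

+22.942%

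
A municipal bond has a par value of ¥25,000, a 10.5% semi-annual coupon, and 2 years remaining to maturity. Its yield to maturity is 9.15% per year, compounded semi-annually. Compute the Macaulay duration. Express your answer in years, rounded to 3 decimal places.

1.857 years

Periodic yield y = 0.04575. Discount each cash flow and weight by its period:
  t   CF        PV=CF/(1+0.04575)^t    t·PV
  1     1,312.50     1,255.0801     1,255.0801
  2     1,312.50     1,200.1722     2,400.3444
  3     1,312.50     1,147.6665     3,442.9994
  4    26,312.50    22,001.4154    88,005.6615
  Σ                 25,604.3341    95,104.0854
Price P = Σ PV = 25,604.3341.
Macaulay duration = Σ(t·PV) / P = 95,104.0854 / 25,604.3341 = 3.71437 half-year periods.
In years: 3.71437 / 2 = 1.85719 years.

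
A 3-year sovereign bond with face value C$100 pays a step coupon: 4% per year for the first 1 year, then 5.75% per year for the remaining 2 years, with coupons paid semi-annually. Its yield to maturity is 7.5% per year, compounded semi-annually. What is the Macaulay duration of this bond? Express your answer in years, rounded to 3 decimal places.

2.828 years

Periodic yield y = 0.0375. Discount each cash flow and weight by its period:
  t   CF        PV=CF/(1+0.0375)^t    t·PV
  1        2.000         1.9277         1.9277
  2        2.000         1.8580         3.7161
  3        2.875         2.5744         7.7232
  4        2.875         2.4813         9.9253
  5        2.875         2.3916        11.9582
  6      102.875        82.4862       494.9171
  Σ                     93.7193       530.1676
Price P = Σ PV = 93.7193.
Macaulay duration = Σ(t·PV) / P = 530.1676 / 93.7193 = 5.65697 half-year periods.
In years: 5.65697 / 2 = 2.82849 years.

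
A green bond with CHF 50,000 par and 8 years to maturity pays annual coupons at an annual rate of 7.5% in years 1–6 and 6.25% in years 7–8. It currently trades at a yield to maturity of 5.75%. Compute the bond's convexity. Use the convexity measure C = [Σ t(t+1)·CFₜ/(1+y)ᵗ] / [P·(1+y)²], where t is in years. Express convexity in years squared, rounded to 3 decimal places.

47.223

With y = 0.0575:
  t   CF        PV=CF/(1+0.0575)^t    t·PV        t(t+1)·PV
  1     3,750.00     3,546.0993     3,546.0993       7,092.1986
  2     3,750.00     3,353.2854     6,706.5708      20,119.7123
  3     3,750.00     3,170.9554     9,512.8663      38,051.4653
  4     3,750.00     2,998.5394    11,994.1577      59,970.7885
  5     3,750.00     2,835.4983    14,177.4914      85,064.9483
  6     3,750.00     2,681.3222    16,087.9335     112,615.5343
  7     3,125.00     2,112.9411    14,790.5876     118,324.7012
  8    53,125.00    33,966.9017   271,735.2138   2,445,616.9240
  Σ                 54,665.5429   348,550.9204   2,886,856.2726
P = 54,665.5429.
Convexity = Σ t(t+1)·PV / [P·(1+y)²] = 2,886,856.2726 / (54,665.5429 × 1.118306) = 47.22269.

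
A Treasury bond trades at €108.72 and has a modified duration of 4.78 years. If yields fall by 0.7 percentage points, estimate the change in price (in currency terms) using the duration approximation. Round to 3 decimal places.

Duration approximation: ΔP/P ≈ -D_mod · Δy = -4.78 × (-0.007) = +0.033460.
ΔP ≈ 108.72 × (+0.033460) = +3.6377712.

+€3.638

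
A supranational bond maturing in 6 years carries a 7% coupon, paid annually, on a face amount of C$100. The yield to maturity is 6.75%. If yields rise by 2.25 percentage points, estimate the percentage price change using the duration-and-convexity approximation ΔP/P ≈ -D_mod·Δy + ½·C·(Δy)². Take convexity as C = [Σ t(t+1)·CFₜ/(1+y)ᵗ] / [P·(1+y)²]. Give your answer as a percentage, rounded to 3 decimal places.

With y = 0.0675:
  t   CF        PV=CF/(1+0.0675)^t    t·PV        t(t+1)·PV
  1         7.00         6.5574         6.5574          13.1148
  2         7.00         6.1427        12.2855          36.8565
  3         7.00         5.7543        17.2630          69.0519
  4         7.00         5.3905        21.5619         107.8094
  5         7.00         5.0496        25.2481         151.4886
  6       107.00        72.3064       433.8381       3,036.8670
  Σ                    101.2009       516.7539       3,415.1880
P = 101.2009; D_Mac = 5.10622 yrs; D_mod = 4.78334 yrs; C = 29.61383.
Duration effect: -4.78334 × (+0.0225) = -0.107625
Convexity effect: 0.5 × 29.61383 × (0.0225)² = +0.0074960
ΔP/P ≈ -0.107625 + 0.0074960 = -0.100129 = -10.0129%.

-10.013%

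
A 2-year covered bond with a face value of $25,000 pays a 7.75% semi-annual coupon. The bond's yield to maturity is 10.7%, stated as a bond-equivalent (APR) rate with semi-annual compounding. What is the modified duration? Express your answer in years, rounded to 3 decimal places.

Periodic yield y = 0.0535. First find Macaulay duration:
  t   CF        PV=CF/(1+0.0535)^t    t·PV
  1       968.75       919.5539       919.5539
  2       968.75       872.8561     1,745.7121
  3       968.75       828.5297     2,485.5892
  4    25,968.75    21,082.0523    84,328.2091
  Σ                 23,702.9919    89,479.0643
P = 23,702.9919; Macaulay duration = 89,479.0643 / 23,702.9919 = 3.77501 half-year periods = 1.88751 years.
Modified duration = D_Mac / (1 + y) = 1.88751 / 1.0535 = 1.79165 years.

1.792 years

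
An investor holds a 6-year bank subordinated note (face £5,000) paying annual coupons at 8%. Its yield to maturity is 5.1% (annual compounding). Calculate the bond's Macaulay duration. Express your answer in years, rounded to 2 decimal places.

5.07 years

Periodic yield y = 0.051. Discount each cash flow and weight by its year:
  t   CF        PV=CF/(1+0.051)^t    t·PV
  1       400.00       380.5899       380.5899
  2       400.00       362.1217       724.2434
  3       400.00       344.5497     1,033.6490
  4       400.00       327.8303     1,311.3213
  5       400.00       311.9223     1,559.6115
  6     5,400.00     4,006.6136    24,039.6818
  Σ                  5,733.6275    29,049.0969
Price P = Σ PV = 5,733.6275.
Macaulay duration = Σ(t·PV) / P = 29,049.0969 / 5,733.6275 = 5.06644 years.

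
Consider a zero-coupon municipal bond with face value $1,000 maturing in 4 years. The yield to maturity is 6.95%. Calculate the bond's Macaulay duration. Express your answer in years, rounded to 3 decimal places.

A zero-coupon bond has a single cash flow at maturity, so its Macaulay duration equals its maturity: 4 years.

4.000 years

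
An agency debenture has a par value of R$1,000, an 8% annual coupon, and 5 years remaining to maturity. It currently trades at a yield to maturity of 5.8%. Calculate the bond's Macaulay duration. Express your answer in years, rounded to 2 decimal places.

Periodic yield y = 0.058. Discount each cash flow and weight by its year:
  t   CF        PV=CF/(1+0.058)^t    t·PV
  1        80.00        75.6144        75.6144
  2        80.00        71.4692       142.9383
  3        80.00        67.5512       202.6536
  4        80.00        63.8480       255.3920
  5     1,080.00       814.6957     4,073.4784
  Σ                  1,093.1784     4,750.0767
Price P = Σ PV = 1,093.1784.
Macaulay duration = Σ(t·PV) / P = 4,750.0767 / 1,093.1784 = 4.34520 years.

4.35 years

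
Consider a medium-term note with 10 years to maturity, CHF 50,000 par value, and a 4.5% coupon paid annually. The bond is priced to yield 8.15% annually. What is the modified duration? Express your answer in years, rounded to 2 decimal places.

7.36 years

Periodic yield y = 0.0815. First find Macaulay duration:
  t   CF        PV=CF/(1+0.0815)^t    t·PV
  1     2,250.00     2,080.4438     2,080.4438
  2     2,250.00     1,923.6651     3,847.3302
  3     2,250.00     1,778.7010     5,336.1030
  4     2,250.00     1,644.6611     6,578.6444
  5     2,250.00     1,520.7222     7,603.6112
  6     2,250.00     1,406.1232     8,436.7392
  7     2,250.00     1,300.1602     9,101.1211
  8     2,250.00     1,202.1823     9,617.4584
  9     2,250.00     1,111.5879    10,004.2909
  10   52,250.00    23,868.2763   238,682.7632
  Σ                 37,836.5232   301,288.5056
P = 37,836.5232; Macaulay duration = 301,288.5056 / 37,836.5232 = 7.96290 years.
Modified duration = D_Mac / (1 + y) = 7.96290 / 1.0815 = 7.36283 years.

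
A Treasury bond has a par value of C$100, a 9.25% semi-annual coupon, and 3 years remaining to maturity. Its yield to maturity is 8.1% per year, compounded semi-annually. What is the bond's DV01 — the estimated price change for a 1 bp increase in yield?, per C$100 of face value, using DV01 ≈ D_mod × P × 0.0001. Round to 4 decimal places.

C$0.0267

Periodic yield y = 0.0405.
  t   CF        PV=CF/(1+0.0405)^t    t·PV
  1        4.625         4.4450         4.4450
  2        4.625         4.2720         8.5439
  3        4.625         4.1057        12.3171
  4        4.625         3.9459        15.7835
  5        4.625         3.7923        18.9614
  6      104.625        82.4485       494.6912
  Σ                    103.0093       554.7421
P = 103.0093; D_Mac = 5.38536 half-year periods = 2.69268 yrs; D_mod = 2.58787 yrs.
DV01 ≈ 2.58787 × 103.0093 × 0.0001 = 0.026657.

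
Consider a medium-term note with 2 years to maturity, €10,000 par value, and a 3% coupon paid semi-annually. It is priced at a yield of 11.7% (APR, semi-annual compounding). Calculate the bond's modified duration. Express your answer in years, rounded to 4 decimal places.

1.8439 years

Periodic yield y = 0.0585. First find Macaulay duration:
  t   CF        PV=CF/(1+0.0585)^t    t·PV
  1       150.00       141.7100       141.7100
  2       150.00       133.8781       267.7562
  3       150.00       126.4791       379.4372
  4    10,150.00     8,085.4202    32,341.6806
  Σ                  8,487.4873    33,130.5840
P = 8,487.4873; Macaulay duration = 33,130.5840 / 8,487.4873 = 3.90346 half-year periods = 1.95173 years.
Modified duration = D_Mac / (1 + y) = 1.95173 / 1.0585 = 1.84386 years.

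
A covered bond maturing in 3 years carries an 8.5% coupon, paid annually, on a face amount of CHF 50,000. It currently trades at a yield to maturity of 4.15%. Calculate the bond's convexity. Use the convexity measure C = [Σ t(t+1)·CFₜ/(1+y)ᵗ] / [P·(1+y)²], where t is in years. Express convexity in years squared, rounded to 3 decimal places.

10.004

With y = 0.0415:
  t   CF        PV=CF/(1+0.0415)^t    t·PV        t(t+1)·PV
  1     4,250.00     4,080.6529     4,080.6529       8,161.3058
  2     4,250.00     3,918.0537     7,836.1074      23,508.3221
  3    54,250.00    48,019.9739   144,059.9217     576,239.6868
  Σ                 56,018.6805   155,976.6820     607,909.3147
P = 56,018.6805.
Convexity = Σ t(t+1)·PV / [P·(1+y)²] = 607,909.3147 / (56,018.6805 × 1.084722) = 10.00432.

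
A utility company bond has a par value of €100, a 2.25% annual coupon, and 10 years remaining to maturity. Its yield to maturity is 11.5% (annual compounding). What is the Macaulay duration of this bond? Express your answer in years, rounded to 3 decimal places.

Periodic yield y = 0.115. Discount each cash flow and weight by its year:
  t   CF        PV=CF/(1+0.115)^t    t·PV
  1         2.25         2.0179         2.0179
  2         2.25         1.8098         3.6196
  3         2.25         1.6231         4.8694
  4         2.25         1.4557         5.8229
  5         2.25         1.3056         6.5280
  6         2.25         1.1709         7.0256
  7         2.25         1.0502         7.3512
  8         2.25         0.9419         7.5348
  9         2.25         0.8447         7.6024
  10      102.25        34.4282       344.2823
  Σ                     46.6481       396.6542
Price P = Σ PV = 46.6481.
Macaulay duration = Σ(t·PV) / P = 396.6542 / 46.6481 = 8.50311 years.

8.503 years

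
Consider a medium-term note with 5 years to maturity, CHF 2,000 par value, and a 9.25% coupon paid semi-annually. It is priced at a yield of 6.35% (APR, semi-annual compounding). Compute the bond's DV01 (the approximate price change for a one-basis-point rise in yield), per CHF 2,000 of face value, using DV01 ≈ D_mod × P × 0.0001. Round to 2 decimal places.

Periodic yield y = 0.03175.
  t   CF        PV=CF/(1+0.03175)^t    t·PV
  1        92.50        89.6535        89.6535
  2        92.50        86.8946       173.7892
  3        92.50        84.2206       252.6618
  4        92.50        81.6289       326.5155
  5        92.50        79.1169       395.5846
  6        92.50        76.6823       460.0935
  7        92.50        74.3225       520.2576
  8        92.50        72.0354       576.2831
  9        92.50        69.8186       628.3678
  10    2,092.50     1,530.8079    15,308.0789
  Σ                  2,245.1812    18,731.2855
P = 2,245.1812; D_Mac = 8.34288 half-year periods = 4.17144 yrs; D_mod = 4.04307 yrs.
DV01 ≈ 4.04307 × 2,245.1812 × 0.0001 = 0.907743.

CHF 0.91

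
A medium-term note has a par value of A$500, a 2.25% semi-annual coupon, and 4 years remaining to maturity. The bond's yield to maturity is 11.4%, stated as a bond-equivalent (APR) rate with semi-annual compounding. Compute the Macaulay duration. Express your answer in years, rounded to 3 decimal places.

Periodic yield y = 0.057. Discount each cash flow and weight by its period:
  t   CF        PV=CF/(1+0.057)^t    t·PV
  1        5.625         5.3217         5.3217
  2        5.625         5.0347        10.0694
  3        5.625         4.7632        14.2896
  4        5.625         4.5063        18.0253
  5        5.625         4.2633        21.3166
  6        5.625         4.0334        24.2005
  7        5.625         3.8159        26.7113
  8      505.625       324.5104     2,596.0833
  Σ                    356.2489     2,716.0176
Price P = Σ PV = 356.2489.
Macaulay duration = Σ(t·PV) / P = 2,716.0176 / 356.2489 = 7.62393 half-year periods.
In years: 7.62393 / 2 = 3.81197 years.

3.812 years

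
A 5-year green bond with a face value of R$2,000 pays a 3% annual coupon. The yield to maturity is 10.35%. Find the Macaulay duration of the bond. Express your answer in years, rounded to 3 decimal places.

Periodic yield y = 0.1035. Discount each cash flow and weight by its year:
  t   CF        PV=CF/(1+0.1035)^t    t·PV
  1        60.00        54.3725        54.3725
  2        60.00        49.2727        98.5454
  3        60.00        44.6513       133.9539
  4        60.00        40.4634       161.8534
  5     2,060.00     1,258.9415     6,294.7073
  Σ                  1,447.7013     6,743.4325
Price P = Σ PV = 1,447.7013.
Macaulay duration = Σ(t·PV) / P = 6,743.4325 / 1,447.7013 = 4.65803 years.

4.658 years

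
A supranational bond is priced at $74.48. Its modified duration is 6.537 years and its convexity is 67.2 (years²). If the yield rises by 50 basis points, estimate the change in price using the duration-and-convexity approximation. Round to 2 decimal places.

-$2.37

Duration effect: -D_mod·Δy = -6.537 × (+0.005) = -0.032685
Convexity effect: ½·C·(Δy)² = 0.5 × 67.2 × (0.005)² = +0.0008400
ΔP/P ≈ -0.032685 + 0.0008400 = -0.031845
ΔP ≈ 74.48 × (-0.031845) = -2.3718156.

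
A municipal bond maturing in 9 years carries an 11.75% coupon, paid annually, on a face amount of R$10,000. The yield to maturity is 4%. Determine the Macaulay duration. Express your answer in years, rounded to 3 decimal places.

6.638 years

Periodic yield y = 0.04. Discount each cash flow and weight by its year:
  t   CF        PV=CF/(1+0.04)^t    t·PV
  1     1,175.00     1,129.8077     1,129.8077
  2     1,175.00     1,086.3536     2,172.7071
  3     1,175.00     1,044.5707     3,133.7122
  4     1,175.00     1,004.3949     4,017.5797
  5     1,175.00       965.7644     4,828.8218
  6     1,175.00       928.6196     5,571.7174
  7     1,175.00       892.9034     6,250.3240
  8     1,175.00       858.5610     6,868.4879
  9    11,175.00     7,851.4068    70,662.6609
  Σ                 15,762.3820   104,635.8187
Price P = Σ PV = 15,762.3820.
Macaulay duration = Σ(t·PV) / P = 104,635.8187 / 15,762.3820 = 6.63833 years.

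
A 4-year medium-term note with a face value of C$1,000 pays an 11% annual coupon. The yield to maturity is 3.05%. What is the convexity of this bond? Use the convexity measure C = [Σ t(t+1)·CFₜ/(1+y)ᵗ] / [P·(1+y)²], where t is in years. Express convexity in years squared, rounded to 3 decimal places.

15.798

With y = 0.0305:
  t   CF        PV=CF/(1+0.0305)^t    t·PV        t(t+1)·PV
  1       110.00       106.7443       106.7443         213.4886
  2       110.00       103.5850       207.1699         621.5097
  3       110.00       100.5191       301.5574       1,206.2295
  4     1,110.00       984.3080     3,937.2318      19,686.1591
  Σ                  1,295.1563     4,552.7034      21,727.3869
P = 1,295.1563.
Convexity = Σ t(t+1)·PV / [P·(1+y)²] = 21,727.3869 / (1,295.1563 × 1.061930) = 15.79753.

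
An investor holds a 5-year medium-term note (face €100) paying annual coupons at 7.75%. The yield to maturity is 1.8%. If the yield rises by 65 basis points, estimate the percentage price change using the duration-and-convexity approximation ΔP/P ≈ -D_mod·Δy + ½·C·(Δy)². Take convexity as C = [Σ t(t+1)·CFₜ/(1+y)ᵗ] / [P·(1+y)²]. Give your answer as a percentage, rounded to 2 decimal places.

With y = 0.018:
  t   CF        PV=CF/(1+0.018)^t    t·PV        t(t+1)·PV
  1         7.75         7.6130         7.6130          15.2259
  2         7.75         7.4784        14.9567          44.8701
  3         7.75         7.3461        22.0384          88.1535
  4         7.75         7.2162        28.8649         144.3247
  5       107.75        98.5549       492.7747       2,956.6481
  Σ                    128.2086       566.2477       3,249.2224
P = 128.2086; D_Mac = 4.41661 yrs; D_mod = 4.33852 yrs; C = 24.45494.
Duration effect: -4.33852 × (+0.0065) = -0.028200
Convexity effect: 0.5 × 24.45494 × (0.0065)² = +0.0005166
ΔP/P ≈ -0.028200 + 0.0005166 = -0.027684 = -2.7684%.

-2.77%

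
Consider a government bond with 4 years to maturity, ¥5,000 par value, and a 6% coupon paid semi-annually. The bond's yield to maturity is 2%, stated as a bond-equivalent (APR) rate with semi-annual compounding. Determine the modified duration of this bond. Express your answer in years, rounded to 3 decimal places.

3.610 years

Periodic yield y = 0.01. First find Macaulay duration:
  t   CF        PV=CF/(1+0.01)^t    t·PV
  1       150.00       148.5149       148.5149
  2       150.00       147.0444       294.0888
  3       150.00       145.5885       436.7656
  4       150.00       144.1471       576.5882
  5       150.00       142.7199       713.5993
  6       150.00       141.3068       847.8407
  7       150.00       139.9077       979.3540
  8     5,150.00     4,755.9386    38,047.5088
  Σ                  5,765.1678    42,044.2601
P = 5,765.1678; Macaulay duration = 42,044.2601 / 5,765.1678 = 7.29281 half-year periods = 3.64640 years.
Modified duration = D_Mac / (1 + y) = 3.64640 / 1.01 = 3.61030 years.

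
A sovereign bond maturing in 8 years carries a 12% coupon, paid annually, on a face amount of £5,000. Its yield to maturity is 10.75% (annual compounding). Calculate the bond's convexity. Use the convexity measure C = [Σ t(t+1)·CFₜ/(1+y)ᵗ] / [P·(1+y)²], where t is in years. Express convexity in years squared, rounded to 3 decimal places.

36.188

With y = 0.1075:
  t   CF        PV=CF/(1+0.1075)^t    t·PV        t(t+1)·PV
  1       600.00       541.7607       541.7607       1,083.5214
  2       600.00       489.1745       978.3489       2,935.0468
  3       600.00       441.6925     1,325.0776       5,300.3103
  4       600.00       398.8194     1,595.2777       7,976.3886
  5       600.00       360.1078     1,800.5392      10,803.2352
  6       600.00       325.1538     1,950.9228      13,656.4598
  7       600.00       293.5926     2,055.1482      16,441.1856
  8     5,600.00     2,474.2191    19,793.7525     178,143.7722
  Σ                  5,324.5204    30,040.8276     236,339.9200
P = 5,324.5204.
Convexity = Σ t(t+1)·PV / [P·(1+y)²] = 236,339.9200 / (5,324.5204 × 1.226556) = 36.18838.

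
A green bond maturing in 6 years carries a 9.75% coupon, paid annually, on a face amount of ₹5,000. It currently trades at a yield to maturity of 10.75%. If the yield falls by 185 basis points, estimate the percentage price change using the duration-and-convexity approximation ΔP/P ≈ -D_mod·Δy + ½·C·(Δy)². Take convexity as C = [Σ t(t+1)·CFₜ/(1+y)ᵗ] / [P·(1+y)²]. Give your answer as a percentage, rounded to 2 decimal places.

+8.43%

With y = 0.1075:
  t   CF        PV=CF/(1+0.1075)^t    t·PV        t(t+1)·PV
  1       487.50       440.1806       440.1806         880.3612
  2       487.50       397.4543       794.9085       2,384.7255
  3       487.50       358.8752     1,076.6255       4,306.5021
  4       487.50       324.0408     1,296.1632       6,480.8158
  5       487.50       292.5876     1,462.9381       8,777.6286
  6     5,487.50     2,973.8025    17,842.8151     124,899.7055
  Σ                  4,786.9409    22,913.6309     147,729.7386
P = 4,786.9409; D_Mac = 4.78670 yrs; D_mod = 4.32207 yrs; C = 25.16068.
Duration effect: -4.32207 × (-0.0185) = +0.079958
Convexity effect: 0.5 × 25.16068 × (-0.0185)² = +0.0043056
ΔP/P ≈ +0.079958 + 0.0043056 = +0.084264 = +8.4264%.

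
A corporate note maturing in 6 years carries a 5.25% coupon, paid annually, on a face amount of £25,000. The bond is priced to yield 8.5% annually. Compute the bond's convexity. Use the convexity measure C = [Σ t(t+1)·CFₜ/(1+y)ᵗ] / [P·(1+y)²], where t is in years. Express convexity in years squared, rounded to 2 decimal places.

29.67

With y = 0.085:
  t   CF        PV=CF/(1+0.085)^t    t·PV        t(t+1)·PV
  1     1,312.50     1,209.6774     1,209.6774       2,419.3548
  2     1,312.50     1,114.9101     2,229.8201       6,689.4604
  3     1,312.50     1,027.5669     3,082.7006      12,330.8026
  4     1,312.50       947.0662     3,788.2650      18,941.3250
  5     1,312.50       872.8721     4,364.3606      26,186.1635
  6    26,312.50    16,128.1177    96,768.7062     677,380.9432
  Σ                 21,300.2104   111,443.5299     743,948.0495
P = 21,300.2104.
Convexity = Σ t(t+1)·PV / [P·(1+y)²] = 743,948.0495 / (21,300.2104 × 1.177225) = 29.66875.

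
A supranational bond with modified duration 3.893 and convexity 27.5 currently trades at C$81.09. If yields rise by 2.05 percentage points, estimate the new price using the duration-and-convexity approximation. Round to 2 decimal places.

Duration effect: -D_mod·Δy = -3.893 × (+0.0205) = -0.0798065
Convexity effect: ½·C·(Δy)² = 0.5 × 27.5 × (0.0205)² = +0.0057784375
ΔP/P ≈ -0.0798065 + 0.0057784375 = -0.0740280625
New price ≈ 81.09 × (1 - 0.0740280625) = 75.087064411875.

C$75.09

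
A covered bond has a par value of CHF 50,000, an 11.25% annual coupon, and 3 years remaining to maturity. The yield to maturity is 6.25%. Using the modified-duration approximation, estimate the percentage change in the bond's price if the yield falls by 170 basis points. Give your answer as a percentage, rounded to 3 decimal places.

Periodic yield y = 0.0625. Modified duration first:
  t   CF        PV=CF/(1+0.0625)^t    t·PV
  1     5,625.00     5,294.1176     5,294.1176
  2     5,625.00     4,982.6990     9,965.3979
  3    55,625.00    46,374.9237   139,124.7710
  Σ                 56,651.7403   154,384.2866
P = 56,651.7403; D_Mac = 2.72515 yrs; D_mod = 2.72515/(1+0.0625) = 2.56484 yrs.
ΔP/P ≈ -D_mod · Δy = -2.56484 × (-0.017) = +0.043602 = +4.3602%.

+4.360%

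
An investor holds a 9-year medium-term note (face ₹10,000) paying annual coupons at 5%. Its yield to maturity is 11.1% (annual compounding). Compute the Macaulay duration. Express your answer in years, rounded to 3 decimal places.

7.050 years

Periodic yield y = 0.111. Discount each cash flow and weight by its year:
  t   CF        PV=CF/(1+0.111)^t    t·PV
  1       500.00       450.0450       450.0450
  2       500.00       405.0810       810.1620
  3       500.00       364.6094     1,093.8281
  4       500.00       328.1813     1,312.7250
  5       500.00       295.3927     1,476.9633
  6       500.00       265.8800     1,595.2799
  7       500.00       239.3159     1,675.2114
  8       500.00       215.4059     1,723.2470
  9    10,500.00     4,071.5781    36,644.2028
  Σ                  6,635.4892    46,781.6646
Price P = Σ PV = 6,635.4892.
Macaulay duration = Σ(t·PV) / P = 46,781.6646 / 6,635.4892 = 7.05022 years.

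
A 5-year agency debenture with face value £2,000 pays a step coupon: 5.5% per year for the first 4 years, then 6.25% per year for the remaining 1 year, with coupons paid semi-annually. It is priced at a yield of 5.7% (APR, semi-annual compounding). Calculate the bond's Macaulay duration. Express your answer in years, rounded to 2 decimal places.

4.44 years

Periodic yield y = 0.0285. Discount each cash flow and weight by its period:
  t   CF        PV=CF/(1+0.0285)^t    t·PV
  1        55.00        53.4759        53.4759
  2        55.00        51.9941       103.9882
  3        55.00        50.5533       151.6600
  4        55.00        49.1525       196.6100
  5        55.00        47.7905       238.9523
  6        55.00        46.4662       278.7970
  7        55.00        45.1786       316.2501
  8        55.00        43.9267       351.4134
  9        62.50        48.5335       436.8012
  10    2,062.50     1,557.2237    15,572.2367
  Σ                  1,994.2949    17,700.1849
Price P = Σ PV = 1,994.2949.
Macaulay duration = Σ(t·PV) / P = 17,700.1849 / 1,994.2949 = 8.87541 half-year periods.
In years: 8.87541 / 2 = 4.43771 years.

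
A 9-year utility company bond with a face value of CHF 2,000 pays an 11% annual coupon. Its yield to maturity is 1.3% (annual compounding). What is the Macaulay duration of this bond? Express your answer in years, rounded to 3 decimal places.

Periodic yield y = 0.013. Discount each cash flow and weight by its year:
  t   CF        PV=CF/(1+0.013)^t    t·PV
  1       220.00       217.1767       217.1767
  2       220.00       214.3896       428.7793
  3       220.00       211.6383       634.9150
  4       220.00       208.9223       835.6894
  5       220.00       206.2412     1,031.2061
  6       220.00       203.5945     1,221.5669
  7       220.00       200.9817     1,406.8721
  8       220.00       198.4025     1,587.2199
  9     2,220.00     1,976.3687    17,787.3183
  Σ                  3,637.7156    25,150.7436
Price P = Σ PV = 3,637.7156.
Macaulay duration = Σ(t·PV) / P = 25,150.7436 / 3,637.7156 = 6.91388 years.

6.914 years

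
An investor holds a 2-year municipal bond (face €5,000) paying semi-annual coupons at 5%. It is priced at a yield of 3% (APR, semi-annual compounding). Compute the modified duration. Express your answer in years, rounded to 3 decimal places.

1.901 years

Periodic yield y = 0.015. First find Macaulay duration:
  t   CF        PV=CF/(1+0.015)^t    t·PV
  1       125.00       123.1527       123.1527
  2       125.00       121.3327       242.6654
  3       125.00       119.5396       358.6189
  4     5,125.00     4,828.6942    19,314.7767
  Σ                  5,192.7192    20,039.2137
P = 5,192.7192; Macaulay duration = 20,039.2137 / 5,192.7192 = 3.85910 half-year periods = 1.92955 years.
Modified duration = D_Mac / (1 + y) = 1.92955 / 1.015 = 1.90103 years.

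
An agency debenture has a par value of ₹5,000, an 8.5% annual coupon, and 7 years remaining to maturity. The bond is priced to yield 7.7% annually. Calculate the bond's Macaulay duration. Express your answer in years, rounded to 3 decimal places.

5.586 years

Periodic yield y = 0.077. Discount each cash flow and weight by its year:
  t   CF        PV=CF/(1+0.077)^t    t·PV
  1       425.00       394.6147       394.6147
  2       425.00       366.4017       732.8035
  3       425.00       340.2059     1,020.6177
  4       425.00       315.8829     1,263.5316
  5       425.00       293.2989     1,466.4944
  6       425.00       272.3295     1,633.9771
  7     5,425.00     3,227.6752    22,593.7261
  Σ                  5,210.4087    29,105.7650
Price P = Σ PV = 5,210.4087.
Macaulay duration = Σ(t·PV) / P = 29,105.7650 / 5,210.4087 = 5.58608 years.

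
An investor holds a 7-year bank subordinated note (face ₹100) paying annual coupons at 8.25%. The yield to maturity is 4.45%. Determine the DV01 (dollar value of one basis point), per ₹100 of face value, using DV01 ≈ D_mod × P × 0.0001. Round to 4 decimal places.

Periodic yield y = 0.0445.
  t   CF        PV=CF/(1+0.0445)^t    t·PV
  1         8.25         7.8985         7.8985
  2         8.25         7.5620        15.1240
  3         8.25         7.2398        21.7195
  4         8.25         6.9314        27.7255
  5         8.25         6.6361        33.1804
  6         8.25         6.3534        38.1201
  7       108.25        79.8121       558.6848
  Σ                    122.4333       702.4529
P = 122.4333; D_Mac = 5.73743 yrs; D_mod = 5.49300 yrs.
DV01 ≈ 5.49300 × 122.4333 × 0.0001 = 0.067253.

₹0.0673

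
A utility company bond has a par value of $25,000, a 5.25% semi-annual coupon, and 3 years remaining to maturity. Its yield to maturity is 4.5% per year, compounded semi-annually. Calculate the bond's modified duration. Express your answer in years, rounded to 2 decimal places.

Periodic yield y = 0.0225. First find Macaulay duration:
  t   CF        PV=CF/(1+0.0225)^t    t·PV
  1       656.25       641.8093       641.8093
  2       656.25       627.6863     1,255.3727
  3       656.25       613.8742     1,841.6225
  4       656.25       600.3659     2,401.4638
  5       656.25       587.1550     2,935.7748
  6    25,656.25    22,449.8415   134,699.0489
  Σ                 25,520.7322   143,775.0920
P = 25,520.7322; Macaulay duration = 143,775.0920 / 25,520.7322 = 5.63366 half-year periods = 2.81683 years.
Modified duration = D_Mac / (1 + y) = 2.81683 / 1.0225 = 2.75485 years.

2.75 years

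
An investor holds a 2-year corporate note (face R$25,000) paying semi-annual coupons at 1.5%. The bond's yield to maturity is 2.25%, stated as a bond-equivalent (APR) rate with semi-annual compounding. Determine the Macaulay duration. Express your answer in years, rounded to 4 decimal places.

1.9776 years

Periodic yield y = 0.01125. Discount each cash flow and weight by its period:
  t   CF        PV=CF/(1+0.01125)^t    t·PV
  1       187.50       185.4141       185.4141
  2       187.50       183.3514       366.7028
  3       187.50       181.3116       543.9349
  4    25,187.50    24,085.2370    96,340.9482
  Σ                 24,635.3142    97,437.0000
Price P = Σ PV = 24,635.3142.
Macaulay duration = Σ(t·PV) / P = 97,437.0000 / 24,635.3142 = 3.95518 half-year periods.
In years: 3.95518 / 2 = 1.97759 years.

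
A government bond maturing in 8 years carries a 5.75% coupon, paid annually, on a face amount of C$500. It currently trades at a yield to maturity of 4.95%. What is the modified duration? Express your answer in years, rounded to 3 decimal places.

Periodic yield y = 0.0495. First find Macaulay duration:
  t   CF        PV=CF/(1+0.0495)^t    t·PV
  1        28.75        27.3940        27.3940
  2        28.75        26.1020        52.2039
  3        28.75        24.8708        74.6125
  4        28.75        23.6978        94.7912
  5        28.75        22.5801       112.9004
  6        28.75        21.5151       129.0905
  7        28.75        20.5003       143.5023
  8       528.75       359.2451     2,873.9607
  Σ                    525.9052     3,508.4556
P = 525.9052; Macaulay duration = 3,508.4556 / 525.9052 = 6.67127 years.
Modified duration = D_Mac / (1 + y) = 6.67127 / 1.0495 = 6.35662 years.

6.357 years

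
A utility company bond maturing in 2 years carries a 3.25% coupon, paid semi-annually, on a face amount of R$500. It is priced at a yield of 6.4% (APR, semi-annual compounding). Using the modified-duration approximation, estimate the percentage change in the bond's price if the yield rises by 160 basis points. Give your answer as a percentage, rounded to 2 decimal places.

Periodic yield y = 0.032. Modified duration first:
  t   CF        PV=CF/(1+0.032)^t    t·PV
  1        8.125         7.8731         7.8731
  2        8.125         7.6289        15.2579
  3        8.125         7.3924        22.1771
  4      508.125       447.9729     1,791.8917
  Σ                    470.8673     1,837.1998
P = 470.8673; D_Mac = 3.90174 half-year periods = 1.95087 yrs; D_mod = 1.95087/(1+0.032) = 1.89038 yrs.
ΔP/P ≈ -D_mod · Δy = -1.89038 × (+0.016) = -0.030246 = -3.0246%.

-3.02%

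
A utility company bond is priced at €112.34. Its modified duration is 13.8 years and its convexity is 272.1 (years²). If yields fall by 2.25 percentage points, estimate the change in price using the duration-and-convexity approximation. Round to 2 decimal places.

Duration effect: -D_mod·Δy = -13.8 × (-0.0225) = +0.310500
Convexity effect: ½·C·(Δy)² = 0.5 × 272.1 × (-0.0225)² = +0.0688753125
ΔP/P ≈ +0.310500 + 0.0688753125 = +0.3793753125
ΔP ≈ 112.34 × (+0.3793753125) = +42.61902260625.

+€42.62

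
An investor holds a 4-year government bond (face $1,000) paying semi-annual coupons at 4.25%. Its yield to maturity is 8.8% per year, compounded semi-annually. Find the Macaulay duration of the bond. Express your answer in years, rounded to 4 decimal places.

3.6913 years

Periodic yield y = 0.044. Discount each cash flow and weight by its period:
  t   CF        PV=CF/(1+0.044)^t    t·PV
  1        21.25        20.3544        20.3544
  2        21.25        19.4966        38.9931
  3        21.25        18.6749        56.0246
  4        21.25        17.8878        71.5512
  5        21.25        17.1339        85.6695
  6        21.25        16.4118        98.4707
  7        21.25        15.7201       110.0407
  8     1,021.25       723.6492     5,789.1935
  Σ                    849.3286     6,270.2978
Price P = Σ PV = 849.3286.
Macaulay duration = Σ(t·PV) / P = 6,270.2978 / 849.3286 = 7.38265 half-year periods.
In years: 7.38265 / 2 = 3.69133 years.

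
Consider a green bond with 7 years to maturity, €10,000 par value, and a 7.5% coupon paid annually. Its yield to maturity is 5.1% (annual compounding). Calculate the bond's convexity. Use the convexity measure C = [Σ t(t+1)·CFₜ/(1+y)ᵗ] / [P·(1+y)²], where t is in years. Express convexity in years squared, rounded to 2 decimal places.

39.08

With y = 0.051:
  t   CF        PV=CF/(1+0.051)^t    t·PV        t(t+1)·PV
  1       750.00       713.6061       713.6061       1,427.2122
  2       750.00       678.9782     1,357.9564       4,073.8692
  3       750.00       646.0306     1,938.0919       7,752.3677
  4       750.00       614.6819     2,458.7275      12,293.6373
  5       750.00       584.8543     2,924.2715      17,545.6288
  6       750.00       556.4741     3,338.8447      23,371.9128
  7    10,750.00     7,589.0856    53,123.5993     424,988.7942
  Σ                 11,383.7108    65,855.0973     491,453.4222
P = 11,383.7108.
Convexity = Σ t(t+1)·PV / [P·(1+y)²] = 491,453.4222 / (11,383.7108 × 1.104601) = 39.08347.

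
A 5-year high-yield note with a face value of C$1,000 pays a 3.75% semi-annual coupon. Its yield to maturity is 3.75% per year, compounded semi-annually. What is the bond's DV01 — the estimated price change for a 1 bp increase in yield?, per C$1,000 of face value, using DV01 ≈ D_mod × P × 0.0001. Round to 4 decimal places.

Periodic yield y = 0.01875.
  t   CF        PV=CF/(1+0.01875)^t    t·PV
  1        18.75        18.4049        18.4049
  2        18.75        18.0662        36.1323
  3        18.75        17.7337        53.2010
  4        18.75        17.4073        69.6291
  5        18.75        17.0869        85.4345
  6        18.75        16.7724       100.6345
  7        18.75        16.4637       115.2460
  8        18.75        16.1607       129.2856
  9        18.75        15.8633       142.7694
  10    1,018.75       846.0410     8,460.4099
  Σ                  1,000.0000     9,211.1473
P = 1,000.0000; D_Mac = 9.21115 half-year periods = 4.60557 yrs; D_mod = 4.52081 yrs.
DV01 ≈ 4.52081 × 1,000.0000 × 0.0001 = 0.452081.

C$0.4521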